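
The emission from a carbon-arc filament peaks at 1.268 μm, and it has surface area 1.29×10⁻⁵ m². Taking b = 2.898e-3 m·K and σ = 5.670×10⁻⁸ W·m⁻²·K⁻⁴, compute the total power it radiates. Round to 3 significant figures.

P ≈ 20.0 W

Wien's law: T = b/λ_max = 2.898×10⁻³/1.268×10⁻⁶ = 2285.49 K.
Area A = 1.29×10⁻⁵ m².
Then P = σAT⁴ = 5.670×10⁻⁸×1.29×10⁻⁵×(2285.49)⁴ = 20.0 W.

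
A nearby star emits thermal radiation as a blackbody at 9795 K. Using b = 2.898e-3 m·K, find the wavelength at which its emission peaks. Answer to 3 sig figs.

λ_max ≈ 296 nm

Wien's displacement law: λ_max = b/T = (2.898×10⁻³ m·K)/(9795 K) = 2.959×10⁻⁷ m.
That is 296 nm, in the ultraviolet range.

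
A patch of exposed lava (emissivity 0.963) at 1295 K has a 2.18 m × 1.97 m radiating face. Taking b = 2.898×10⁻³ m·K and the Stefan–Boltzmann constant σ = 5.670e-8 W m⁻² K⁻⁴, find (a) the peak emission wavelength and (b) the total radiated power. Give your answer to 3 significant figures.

(a) λ_max = b/T = 2.898×10⁻³/1295 = 2.238×10⁻⁶ m = 2.24 μm.
Area A = 2.18 × 1.97 = 4.2946 m².
(b) P = εσAT⁴ = 0.963×5.670×10⁻⁸×4.2946×(1295)⁴ = 6.59×10⁵ W.

λ_max ≈ 2.24 μm; P ≈ 6.59×10⁵ W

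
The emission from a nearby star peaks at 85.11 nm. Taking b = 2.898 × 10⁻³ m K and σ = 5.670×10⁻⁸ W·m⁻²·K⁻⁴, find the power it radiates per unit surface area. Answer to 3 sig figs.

Wien's law: T = b/λ_max = 2.898×10⁻³/8.511×10⁻⁸ = 34050.1 K.
Then I = σT⁴ = 5.670×10⁻⁸×(34050.1)⁴ = 7.62×10¹⁰ W/m².

I ≈ 7.62×10¹⁰ W/m²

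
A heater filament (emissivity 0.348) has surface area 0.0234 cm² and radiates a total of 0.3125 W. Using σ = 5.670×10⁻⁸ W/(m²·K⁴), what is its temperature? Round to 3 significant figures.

Area A = 0.0234 cm² = 2.34×10⁻⁶ m².
P = εσAT⁴ ⇒ T = (P/(εσA))^(1/4) = (0.3125/(0.348×5.670×10⁻⁸×2.34×10⁻⁶))^(1/4) = 1.61×10³ K.

T ≈ 1.61×10³ K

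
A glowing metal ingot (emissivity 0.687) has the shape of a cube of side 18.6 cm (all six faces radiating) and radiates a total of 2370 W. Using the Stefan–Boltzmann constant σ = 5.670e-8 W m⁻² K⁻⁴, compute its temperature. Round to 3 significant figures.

Area A = 6s² = 6×(0.186 m)² = 0.207576 m².
P = εσAT⁴ ⇒ T = (P/(εσA))^(1/4) = (2370/(0.687×5.670×10⁻⁸×0.207576))^(1/4) = 736 K.

T ≈ 736 K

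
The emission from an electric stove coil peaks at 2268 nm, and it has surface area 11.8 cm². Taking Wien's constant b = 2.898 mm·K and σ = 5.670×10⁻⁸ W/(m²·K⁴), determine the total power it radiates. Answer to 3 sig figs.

P ≈ 178 W

Wien's law: T = b/λ_max = 2.898×10⁻³/2.268×10⁻⁶ = 1277.78 K.
Area A = 11.8 cm² = 1.18×10⁻³ m².
Then P = σAT⁴ = 5.670×10⁻⁸×1.18×10⁻³×(1277.78)⁴ = 178 W.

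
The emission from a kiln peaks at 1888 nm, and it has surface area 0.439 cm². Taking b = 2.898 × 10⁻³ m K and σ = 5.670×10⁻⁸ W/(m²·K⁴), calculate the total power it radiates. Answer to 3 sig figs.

P ≈ 13.8 W

Wien's law: T = b/λ_max = 2.898×10⁻³/1.888×10⁻⁶ = 1534.96 K.
Area A = 0.439 cm² = 4.39×10⁻⁵ m².
Then P = σAT⁴ = 5.670×10⁻⁸×4.39×10⁻⁵×(1534.96)⁴ = 13.8 W.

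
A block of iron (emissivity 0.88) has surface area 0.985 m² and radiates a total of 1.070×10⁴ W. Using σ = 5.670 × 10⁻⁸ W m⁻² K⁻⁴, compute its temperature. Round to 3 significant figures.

T ≈ 683 K

Area A = 0.985 m².
P = εσAT⁴ ⇒ T = (P/(εσA))^(1/4) = (1.070×10⁴/(0.88×5.670×10⁻⁸×0.985))^(1/4) = 683 K.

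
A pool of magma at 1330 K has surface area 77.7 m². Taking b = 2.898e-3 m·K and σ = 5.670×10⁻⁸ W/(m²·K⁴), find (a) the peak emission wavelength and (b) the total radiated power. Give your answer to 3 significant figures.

(a) λ_max = b/T = 2.898×10⁻³/1330 = 2.179×10⁻⁶ m = 2.18×10³ nm.
Area A = 77.7 m².
(b) P = σAT⁴ = 5.670×10⁻⁸×77.7×(1330)⁴ = 1.38×10⁷ W.

λ_max ≈ 2.18×10³ nm; P ≈ 1.38×10⁷ W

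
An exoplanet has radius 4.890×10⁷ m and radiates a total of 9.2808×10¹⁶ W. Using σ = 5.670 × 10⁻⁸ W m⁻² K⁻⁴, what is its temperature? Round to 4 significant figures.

Surface area A = 4πR² = 4π(4.890×10⁷ m)² = 3.00488×10¹⁶ m².
P = σAT⁴ ⇒ T = (P/(σA))^(1/4) = (9.2808×10¹⁶/(5.670×10⁻⁸×3.00488×10¹⁶))^(1/4) = 85.91 K.

T ≈ 85.91 K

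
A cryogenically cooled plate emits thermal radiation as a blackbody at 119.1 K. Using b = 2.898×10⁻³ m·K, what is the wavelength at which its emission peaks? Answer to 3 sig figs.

λ_max ≈ 24.3 μm

Wien's displacement law: λ_max = b/T = (2.898×10⁻³ m·K)/(119.1 K) = 2.433×10⁻⁵ m.
That is 24.3 μm, in the infrared range.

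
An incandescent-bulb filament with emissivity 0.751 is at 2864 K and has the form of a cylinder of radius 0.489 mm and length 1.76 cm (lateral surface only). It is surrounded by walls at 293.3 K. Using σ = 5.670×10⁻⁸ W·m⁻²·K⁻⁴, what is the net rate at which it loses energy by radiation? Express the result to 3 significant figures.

Net loss ≈ 155 W

Lateral area A = 2πrL = 2π×4.89×10⁻⁴×0.0176 = 5.40756×10⁻⁵ m².
Net radiated power P_net = εσA(T⁴ − T₀⁴) = 0.751×5.670×10⁻⁸×5.40756×10⁻⁵×(2864⁴ − 293.3⁴).
T⁴ − T₀⁴ = 6.72809×10¹³ − 7.40028×10⁹ = 6.72735×10¹³ K⁴, so P_net = 155 W.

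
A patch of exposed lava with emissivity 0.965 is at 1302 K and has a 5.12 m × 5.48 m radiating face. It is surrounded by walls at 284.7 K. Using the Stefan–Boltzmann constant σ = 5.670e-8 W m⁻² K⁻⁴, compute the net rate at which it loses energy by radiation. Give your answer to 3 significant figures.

Net loss ≈ 4.40×10⁶ W

Area A = 5.12 × 5.48 = 28.0576 m².
Net radiated power P_net = εσA(T⁴ − T₀⁴) = 0.965×5.670×10⁻⁸×28.0576×(1302⁴ − 284.7⁴).
T⁴ − T₀⁴ = 2.87372×10¹² − 6.56977×10⁹ = 2.86715×10¹² K⁴, so P_net = 4.40×10⁶ W.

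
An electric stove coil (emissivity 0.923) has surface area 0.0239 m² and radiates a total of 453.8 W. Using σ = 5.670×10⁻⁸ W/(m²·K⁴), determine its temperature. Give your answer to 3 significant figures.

T ≈ 776 K

Area A = 0.0239 m².
P = εσAT⁴ ⇒ T = (P/(εσA))^(1/4) = (453.8/(0.923×5.670×10⁻⁸×0.0239))^(1/4) = 776 K.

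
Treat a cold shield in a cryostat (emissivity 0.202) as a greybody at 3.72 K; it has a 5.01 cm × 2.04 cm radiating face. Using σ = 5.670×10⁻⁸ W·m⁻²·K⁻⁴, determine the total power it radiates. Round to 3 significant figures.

Area A = 0.0501 × 0.0204 = 1.02204×10⁻³ m².
P = εσAT⁴ = 0.202 × 5.670×10⁻⁸ × 1.02204×10⁻³ × (3.72)⁴ = 2.24×10⁻⁹ W.

P ≈ 2.24×10⁻⁹ W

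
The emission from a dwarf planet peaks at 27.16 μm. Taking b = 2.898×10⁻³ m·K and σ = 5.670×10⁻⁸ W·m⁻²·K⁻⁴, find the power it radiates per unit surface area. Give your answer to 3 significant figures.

Wien's law: T = b/λ_max = 2.898×10⁻³/2.716×10⁻⁵ = 106.701 K.
Then I = σT⁴ = 5.670×10⁻⁸×(106.701)⁴ = 7.35 W/m².

I ≈ 7.35 W/m²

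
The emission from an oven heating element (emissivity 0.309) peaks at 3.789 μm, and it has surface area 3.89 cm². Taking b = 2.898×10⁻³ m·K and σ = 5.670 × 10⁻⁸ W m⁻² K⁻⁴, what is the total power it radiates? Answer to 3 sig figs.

P ≈ 2.33 W

Wien's law: T = b/λ_max = 2.898×10⁻³/3.789×10⁻⁶ = 764.846 K.
Area A = 3.89 cm² = 3.89×10⁻⁴ m².
Then P = εσAT⁴ = 0.309×5.670×10⁻⁸×3.89×10⁻⁴×(764.846)⁴ = 2.33 W.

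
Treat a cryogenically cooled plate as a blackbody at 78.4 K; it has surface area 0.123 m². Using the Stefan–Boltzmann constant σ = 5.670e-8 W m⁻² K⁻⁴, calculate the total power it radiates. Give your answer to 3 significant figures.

Area A = 0.123 m².
P = σAT⁴ = 5.670×10⁻⁸ × 0.123 × (78.4)⁴ = 0.263 W.

P ≈ 0.263 W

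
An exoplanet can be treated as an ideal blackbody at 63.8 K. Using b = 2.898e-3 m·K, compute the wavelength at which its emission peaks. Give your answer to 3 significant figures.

λ_max ≈ 45.4 μm

Wien's displacement law: λ_max = b/T = (2.898×10⁻³ m·K)/(63.8 K) = 4.542×10⁻⁵ m.
That is 45.4 μm, in the infrared range.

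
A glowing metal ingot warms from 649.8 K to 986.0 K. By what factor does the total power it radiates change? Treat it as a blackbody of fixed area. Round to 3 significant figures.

P ∝ T⁴, so P₂/P₁ = (T₂/T₁)⁴ = (986.0/649.8)⁴ = (1.51739)⁴ = 5.30.

P₂/P₁ ≈ 5.30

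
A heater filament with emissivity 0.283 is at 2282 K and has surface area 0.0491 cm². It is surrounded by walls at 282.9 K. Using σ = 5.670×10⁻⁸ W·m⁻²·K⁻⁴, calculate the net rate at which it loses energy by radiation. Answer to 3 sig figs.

Net loss ≈ 2.14 W

Area A = 0.0491 cm² = 4.91×10⁻⁶ m².
Net radiated power P_net = εσA(T⁴ − T₀⁴) = 0.283×5.670×10⁻⁸×4.91×10⁻⁶×(2282⁴ − 282.9⁴).
T⁴ − T₀⁴ = 2.71183×10¹³ − 6.40519×10⁹ = 2.71119×10¹³ K⁴, so P_net = 2.14 W.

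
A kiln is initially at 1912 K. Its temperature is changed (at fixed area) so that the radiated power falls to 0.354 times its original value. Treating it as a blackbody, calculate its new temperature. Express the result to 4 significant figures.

P ∝ T⁴, so T₂/T₁ = (P₂/P₁)^(1/4) = (0.354)^(1/4) = 0.771349.
T₂ = 1912 × 0.771349 = 1475 K.

T₂ ≈ 1475 K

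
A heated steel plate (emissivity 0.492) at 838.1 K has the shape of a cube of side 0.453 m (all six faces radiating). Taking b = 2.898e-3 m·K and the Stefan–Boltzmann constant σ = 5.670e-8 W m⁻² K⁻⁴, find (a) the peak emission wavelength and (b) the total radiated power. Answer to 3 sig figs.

(a) λ_max = b/T = 2.898×10⁻³/838.1 = 3.458×10⁻⁶ m = 3.46 μm.
Area A = 6s² = 6×(0.453 m)² = 1.23125 m².
(b) P = εσAT⁴ = 0.492×5.670×10⁻⁸×1.23125×(838.1)⁴ = 1.69×10⁴ W.

λ_max ≈ 3.46 μm; P ≈ 1.69×10⁴ W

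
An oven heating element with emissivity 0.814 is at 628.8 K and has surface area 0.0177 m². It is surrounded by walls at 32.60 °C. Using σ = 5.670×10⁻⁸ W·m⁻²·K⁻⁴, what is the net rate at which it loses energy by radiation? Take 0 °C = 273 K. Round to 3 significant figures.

Net loss ≈ 121 W

Surroundings: T = 32.60 °C + 273 = 305.60 K.
Area A = 0.0177 m².
Net radiated power P_net = εσA(T⁴ − T₀⁴) = 0.814×5.670×10⁻⁸×0.0177×(628.8⁴ − 305.60⁴).
T⁴ − T₀⁴ = 1.56333×10¹¹ − 8.72195×10⁹ = 1.47611×10¹¹ K⁴, so P_net = 121 W.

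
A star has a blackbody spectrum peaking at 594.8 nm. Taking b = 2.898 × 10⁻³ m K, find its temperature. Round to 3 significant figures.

T ≈ 4.87×10³ K

Wien's law gives T = b/λ_max = (2.898×10⁻³ m·K)/(5.948×10⁻⁷ m) = 4.87×10³ K.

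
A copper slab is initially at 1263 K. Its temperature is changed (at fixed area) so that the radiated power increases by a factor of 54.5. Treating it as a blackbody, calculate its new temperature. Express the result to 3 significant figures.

P ∝ T⁴, so T₂/T₁ = (P₂/P₁)^(1/4) = (54.5)^(1/4) = 2.71706.
T₂ = 1263 × 2.71706 = 3.43×10³ K.

T₂ ≈ 3.43×10³ K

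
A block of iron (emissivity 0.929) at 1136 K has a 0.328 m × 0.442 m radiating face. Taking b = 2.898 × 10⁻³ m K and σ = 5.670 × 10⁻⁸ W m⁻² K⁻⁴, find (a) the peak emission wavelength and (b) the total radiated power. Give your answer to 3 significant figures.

(a) λ_max = b/T = 2.898×10⁻³/1136 = 2.551×10⁻⁶ m = 2.55×10³ nm.
Area A = 0.328 × 0.442 = 0.144976 m².
(b) P = εσAT⁴ = 0.929×5.670×10⁻⁸×0.144976×(1136)⁴ = 1.27×10⁴ W.

λ_max ≈ 2.55×10³ nm; P ≈ 1.27×10⁴ W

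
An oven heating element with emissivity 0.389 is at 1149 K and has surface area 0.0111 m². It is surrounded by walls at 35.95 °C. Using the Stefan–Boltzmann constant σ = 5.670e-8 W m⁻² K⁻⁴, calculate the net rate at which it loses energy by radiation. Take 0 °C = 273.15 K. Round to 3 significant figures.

Surroundings: T = 35.95 °C + 273.15 = 309.10 K.
Area A = 0.0111 m².
Net radiated power P_net = εσA(T⁴ − T₀⁴) = 0.389×5.670×10⁻⁸×0.0111×(1149⁴ − 309.10⁴).
T⁴ − T₀⁴ = 1.74293×10¹² − 9.12843×10⁹ = 1.73380×10¹² K⁴, so P_net = 424 W.

Net loss ≈ 424 W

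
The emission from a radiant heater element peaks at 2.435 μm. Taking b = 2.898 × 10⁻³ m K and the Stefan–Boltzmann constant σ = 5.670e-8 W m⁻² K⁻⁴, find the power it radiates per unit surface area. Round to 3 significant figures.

I ≈ 1.14×10⁵ W/m²

Wien's law: T = b/λ_max = 2.898×10⁻³/2.435×10⁻⁶ = 1190.14 K.
Then I = σT⁴ = 5.670×10⁻⁸×(1190.14)⁴ = 1.14×10⁵ W/m².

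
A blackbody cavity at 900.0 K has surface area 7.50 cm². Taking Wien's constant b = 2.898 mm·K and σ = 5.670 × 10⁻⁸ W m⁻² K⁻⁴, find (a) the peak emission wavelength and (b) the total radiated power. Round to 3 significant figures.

λ_max ≈ 3.22 μm; P ≈ 27.9 W

(a) λ_max = b/T = 2.898×10⁻³/900.0 = 3.220×10⁻⁶ m = 3.22 μm.
Area A = 7.50 cm² = 7.50×10⁻⁴ m².
(b) P = σAT⁴ = 5.670×10⁻⁸×7.50×10⁻⁴×(900.0)⁴ = 27.9 W.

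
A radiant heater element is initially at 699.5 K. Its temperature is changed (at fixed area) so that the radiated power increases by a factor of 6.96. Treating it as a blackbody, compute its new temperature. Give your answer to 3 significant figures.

P ∝ T⁴, so T₂/T₁ = (P₂/P₁)^(1/4) = (6.96)^(1/4) = 1.62425.
T₂ = 699.5 × 1.62425 = 1.14×10³ K.

T₂ ≈ 1.14×10³ K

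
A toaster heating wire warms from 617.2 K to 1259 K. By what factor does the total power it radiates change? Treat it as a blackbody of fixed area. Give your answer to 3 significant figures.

P₂/P₁ ≈ 17.3

P ∝ T⁴, so P₂/P₁ = (T₂/T₁)⁴ = (1259/617.2)⁴ = (2.03986)⁴ = 17.3.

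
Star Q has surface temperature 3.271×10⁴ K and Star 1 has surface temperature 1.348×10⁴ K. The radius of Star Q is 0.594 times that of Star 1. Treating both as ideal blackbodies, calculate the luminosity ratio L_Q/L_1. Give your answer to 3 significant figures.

L_Q/L_1 ≈ 12.2

L ∝ R²T⁴, so L_Q/L_1 = (R_Q/R_1)²(T_Q/T_1)⁴ = (0.594)² × (3.271×10⁴/1.348×10⁴)⁴ = 0.352836 × 34.6707 = 12.2.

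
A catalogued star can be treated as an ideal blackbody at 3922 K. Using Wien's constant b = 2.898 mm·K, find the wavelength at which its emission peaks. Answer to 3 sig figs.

λ_max ≈ 739 nm

Wien's displacement law: λ_max = b/T = (2.898×10⁻³ m·K)/(3922 K) = 7.389×10⁻⁷ m.
That is 739 nm, in the visible range.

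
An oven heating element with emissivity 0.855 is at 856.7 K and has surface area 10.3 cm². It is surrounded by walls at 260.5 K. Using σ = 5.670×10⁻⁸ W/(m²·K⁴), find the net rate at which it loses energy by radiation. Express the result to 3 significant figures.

Net loss ≈ 26.7 W

Area A = 10.3 cm² = 1.03×10⁻³ m².
Net radiated power P_net = εσA(T⁴ − T₀⁴) = 0.855×5.670×10⁻⁸×1.03×10⁻³×(856.7⁴ − 260.5⁴).
T⁴ − T₀⁴ = 5.38660×10¹¹ − 4.60501×10⁹ = 5.34055×10¹¹ K⁴, so P_net = 26.7 W.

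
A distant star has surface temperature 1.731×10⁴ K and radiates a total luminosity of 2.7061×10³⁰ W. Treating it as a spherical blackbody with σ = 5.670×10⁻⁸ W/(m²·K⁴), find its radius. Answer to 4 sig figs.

L = 4πR²σT⁴ ⇒ R = √(L/(4πσT⁴)).
σT⁴ = 5.09063×10⁹ W/m², so R = √(2.7061×10³⁰/(4π×5.09063×10⁹)) = 6.504×10⁹ m.

R ≈ 6.504×10⁹ m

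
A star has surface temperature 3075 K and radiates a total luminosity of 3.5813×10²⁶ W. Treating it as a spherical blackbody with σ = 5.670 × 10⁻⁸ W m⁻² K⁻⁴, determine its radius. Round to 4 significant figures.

R ≈ 2.371×10⁹ m

L = 4πR²σT⁴ ⇒ R = √(L/(4πσT⁴)).
σT⁴ = 5.06948×10⁶ W/m², so R = √(3.5813×10²⁶/(4π×5.06948×10⁶)) = 2.371×10⁹ m.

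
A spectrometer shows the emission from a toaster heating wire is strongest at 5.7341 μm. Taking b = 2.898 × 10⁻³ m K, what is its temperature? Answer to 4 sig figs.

T ≈ 505.4 K

Wien's law gives T = b/λ_max = (2.898×10⁻³ m·K)/(5.7341×10⁻⁶ m) = 505.4 K.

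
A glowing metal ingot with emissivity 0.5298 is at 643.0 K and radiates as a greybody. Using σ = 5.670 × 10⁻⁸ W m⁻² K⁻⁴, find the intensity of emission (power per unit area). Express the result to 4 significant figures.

I ≈ 5135 W/m²

Stefan–Boltzmann: I = εσT⁴ = 0.5298 × 5.670×10⁻⁸ × (643.0)⁴ = 5135 W/m².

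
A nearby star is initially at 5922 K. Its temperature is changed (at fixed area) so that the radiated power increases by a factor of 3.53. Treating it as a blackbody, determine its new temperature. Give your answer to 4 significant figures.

T₂ ≈ 8117 K

P ∝ T⁴, so T₂/T₁ = (P₂/P₁)^(1/4) = (3.53)^(1/4) = 1.37070.
T₂ = 5922 × 1.37070 = 8117 K.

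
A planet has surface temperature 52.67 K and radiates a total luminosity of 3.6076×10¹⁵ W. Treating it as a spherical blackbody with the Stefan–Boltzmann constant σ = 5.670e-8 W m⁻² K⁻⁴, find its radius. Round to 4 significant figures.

R ≈ 2.565×10⁷ m

L = 4πR²σT⁴ ⇒ R = √(L/(4πσT⁴)).
σT⁴ = 0.436351 W/m², so R = √(3.6076×10¹⁵/(4π×0.436351)) = 2.565×10⁷ m.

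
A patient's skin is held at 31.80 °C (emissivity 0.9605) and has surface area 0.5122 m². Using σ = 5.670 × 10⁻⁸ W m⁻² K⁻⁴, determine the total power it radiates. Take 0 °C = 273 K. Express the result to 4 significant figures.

T = 31.80 °C + 273 = 304.80 K.
Area A = 0.5122 m².
P = εσAT⁴ = 0.9605 × 5.670×10⁻⁸ × 0.5122 × (304.80)⁴ = 240.8 W.

P ≈ 240.8 W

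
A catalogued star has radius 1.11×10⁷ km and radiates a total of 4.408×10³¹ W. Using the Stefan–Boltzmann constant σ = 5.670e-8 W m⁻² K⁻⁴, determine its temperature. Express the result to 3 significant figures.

T ≈ 2.66×10⁴ K

Surface area A = 4πR² = 4π(1.11×10¹⁰ m)² = 1.54830×10²¹ m².
P = σAT⁴ ⇒ T = (P/(σA))^(1/4) = (4.408×10³¹/(5.670×10⁻⁸×1.54830×10²¹))^(1/4) = 2.66×10⁴ K.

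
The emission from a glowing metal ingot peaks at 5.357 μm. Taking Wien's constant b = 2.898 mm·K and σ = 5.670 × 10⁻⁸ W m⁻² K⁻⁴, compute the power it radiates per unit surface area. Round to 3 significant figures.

I ≈ 4.86×10³ W/m²

Wien's law: T = b/λ_max = 2.898×10⁻³/5.357×10⁻⁶ = 540.974 K.
Then I = σT⁴ = 5.670×10⁻⁸×(540.974)⁴ = 4.86×10³ W/m².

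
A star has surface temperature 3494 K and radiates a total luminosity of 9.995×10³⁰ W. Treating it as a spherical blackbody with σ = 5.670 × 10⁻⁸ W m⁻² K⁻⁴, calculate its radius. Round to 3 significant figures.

R ≈ 3.07×10¹¹ m

L = 4πR²σT⁴ ⇒ R = √(L/(4πσT⁴)).
σT⁴ = 8.45035×10⁶ W/m², so R = √(9.995×10³⁰/(4π×8.45035×10⁶)) = 3.07×10¹¹ m.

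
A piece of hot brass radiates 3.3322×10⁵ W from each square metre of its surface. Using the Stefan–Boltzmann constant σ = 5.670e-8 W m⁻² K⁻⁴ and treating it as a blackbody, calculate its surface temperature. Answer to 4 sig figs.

I = σT⁴, so T = (I/σ)^(1/4) = (3.3322×10⁵/(5.670×10⁻⁸))^(1/4) = 1557 K.

T ≈ 1557 K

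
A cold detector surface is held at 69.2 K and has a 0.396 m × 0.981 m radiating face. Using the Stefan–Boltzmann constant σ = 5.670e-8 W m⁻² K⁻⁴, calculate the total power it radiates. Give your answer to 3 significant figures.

Area A = 0.396 × 0.981 = 0.388476 m².
P = σAT⁴ = 5.670×10⁻⁸ × 0.388476 × (69.2)⁴ = 0.505 W.

P ≈ 0.505 W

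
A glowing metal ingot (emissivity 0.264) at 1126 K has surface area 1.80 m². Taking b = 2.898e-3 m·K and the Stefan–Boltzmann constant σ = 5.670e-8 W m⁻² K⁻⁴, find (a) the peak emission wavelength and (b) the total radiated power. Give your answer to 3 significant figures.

(a) λ_max = b/T = 2.898×10⁻³/1126 = 2.574×10⁻⁶ m = 2.57 μm.
Area A = 1.80 m².
(b) P = εσAT⁴ = 0.264×5.670×10⁻⁸×1.80×(1126)⁴ = 4.33×10⁴ W.

λ_max ≈ 2.57 μm; P ≈ 4.33×10⁴ W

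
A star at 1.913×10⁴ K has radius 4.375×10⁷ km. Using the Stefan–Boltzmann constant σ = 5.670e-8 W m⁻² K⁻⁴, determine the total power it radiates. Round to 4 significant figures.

P ≈ 1.826×10³² W

Surface area A = 4πR² = 4π(4.375×10¹⁰ m)² = 2.40528×10²² m².
P = σAT⁴ = 5.670×10⁻⁸ × 2.40528×10²² × (1.913×10⁴)⁴ = 1.826×10³² W.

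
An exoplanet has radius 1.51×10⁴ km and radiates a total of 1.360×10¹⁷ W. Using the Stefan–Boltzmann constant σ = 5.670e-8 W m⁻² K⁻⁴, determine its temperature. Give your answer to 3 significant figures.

Surface area A = 4πR² = 4π(1.51×10⁷ m)² = 2.86526×10¹⁵ m².
P = σAT⁴ ⇒ T = (P/(σA))^(1/4) = (1.360×10¹⁷/(5.670×10⁻⁸×2.86526×10¹⁵))^(1/4) = 170 K.

T ≈ 170 K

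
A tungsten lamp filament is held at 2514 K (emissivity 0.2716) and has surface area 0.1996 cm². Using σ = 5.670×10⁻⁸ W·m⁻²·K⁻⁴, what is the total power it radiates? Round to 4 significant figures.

P ≈ 12.28 W

Area A = 0.1996 cm² = 1.996×10⁻⁵ m².
P = εσAT⁴ = 0.2716 × 5.670×10⁻⁸ × 1.996×10⁻⁵ × (2514)⁴ = 12.28 W.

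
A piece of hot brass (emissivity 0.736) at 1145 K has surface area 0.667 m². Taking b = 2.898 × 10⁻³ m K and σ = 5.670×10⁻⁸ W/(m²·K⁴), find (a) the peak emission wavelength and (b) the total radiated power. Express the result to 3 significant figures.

(a) λ_max = b/T = 2.898×10⁻³/1145 = 2.531×10⁻⁶ m = 2.53×10³ nm.
Area A = 0.667 m².
(b) P = εσAT⁴ = 0.736×5.670×10⁻⁸×0.667×(1145)⁴ = 4.78×10⁴ W.

λ_max ≈ 2.53×10³ nm; P ≈ 4.78×10⁴ W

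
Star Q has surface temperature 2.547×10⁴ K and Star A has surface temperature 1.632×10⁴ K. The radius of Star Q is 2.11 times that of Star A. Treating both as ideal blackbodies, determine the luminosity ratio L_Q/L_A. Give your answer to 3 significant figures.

L_Q/L_A ≈ 26.4

L ∝ R²T⁴, so L_Q/L_A = (R_Q/R_A)²(T_Q/T_A)⁴ = (2.11)² × (2.547×10⁴/1.632×10⁴)⁴ = 4.4521 × 5.93246 = 26.4.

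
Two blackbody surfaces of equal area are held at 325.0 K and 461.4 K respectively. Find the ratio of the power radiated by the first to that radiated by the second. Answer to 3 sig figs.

P₁/P₂ ≈ 0.246

With equal areas, P₁/P₂ = (T₁/T₂)⁴ = (325.0/461.4)⁴ = 0.246.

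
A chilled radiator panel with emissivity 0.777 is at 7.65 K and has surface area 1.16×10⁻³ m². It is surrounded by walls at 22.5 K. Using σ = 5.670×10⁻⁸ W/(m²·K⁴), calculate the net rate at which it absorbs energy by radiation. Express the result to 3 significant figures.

Net gain ≈ 1.29×10⁻⁵ W

Area A = 1.16×10⁻³ m².
Net radiated power P_net = εσA(T⁴ − T₀⁴) = 0.777×5.670×10⁻⁸×1.16×10⁻³×(7.65⁴ − 22.5⁴).
T⁴ − T₀⁴ = 3424.88 − 2.56289×10⁵ = -2.52864×10⁵ K⁴, so P_net = -1.29×10⁻⁵ W — negative, meaning a net gain of 1.29×10⁻⁵ W.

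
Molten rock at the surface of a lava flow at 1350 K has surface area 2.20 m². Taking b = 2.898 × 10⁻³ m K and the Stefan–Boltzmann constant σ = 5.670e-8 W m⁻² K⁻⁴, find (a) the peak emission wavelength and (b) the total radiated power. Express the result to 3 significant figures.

λ_max ≈ 2.15×10³ nm; P ≈ 4.14×10⁵ W

(a) λ_max = b/T = 2.898×10⁻³/1350 = 2.147×10⁻⁶ m = 2.15×10³ nm.
Area A = 2.20 m².
(b) P = σAT⁴ = 5.670×10⁻⁸×2.20×(1350)⁴ = 4.14×10⁵ W.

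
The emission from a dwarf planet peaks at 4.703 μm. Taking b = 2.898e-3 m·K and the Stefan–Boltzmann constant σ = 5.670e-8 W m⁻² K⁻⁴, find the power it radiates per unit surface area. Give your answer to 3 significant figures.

Wien's law: T = b/λ_max = 2.898×10⁻³/4.703×10⁻⁶ = 616.202 K.
Then I = σT⁴ = 5.670×10⁻⁸×(616.202)⁴ = 8.17×10³ W/m².

I ≈ 8.17×10³ W/m²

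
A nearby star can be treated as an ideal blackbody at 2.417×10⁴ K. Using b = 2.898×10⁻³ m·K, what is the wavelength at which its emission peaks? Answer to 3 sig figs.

λ_max ≈ 120 nm

Wien's displacement law: λ_max = b/T = (2.898×10⁻³ m·K)/(2.417×10⁴ K) = 1.199×10⁻⁷ m.
That is 120 nm, in the ultraviolet range.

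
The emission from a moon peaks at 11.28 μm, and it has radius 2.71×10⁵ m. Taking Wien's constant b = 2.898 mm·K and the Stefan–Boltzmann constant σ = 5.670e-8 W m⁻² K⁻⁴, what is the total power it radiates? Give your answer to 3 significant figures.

P ≈ 2.28×10¹⁴ W

Wien's law: T = b/λ_max = 2.898×10⁻³/1.128×10⁻⁵ = 256.915 K.
Surface area A = 4πR² = 4π(2.71×10⁵ m)² = 9.22887×10¹¹ m².
Then P = σAT⁴ = 5.670×10⁻⁸×9.22887×10¹¹×(256.915)⁴ = 2.28×10¹⁴ W.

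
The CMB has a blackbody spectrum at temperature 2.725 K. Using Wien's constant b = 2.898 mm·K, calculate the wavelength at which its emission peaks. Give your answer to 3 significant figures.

Wien's displacement law: λ_max = b/T = (2.898×10⁻³ m·K)/(2.725 K) = 1.063×10⁻³ m.
That is 1.06 mm, in the microwave range.

λ_max ≈ 1.06 mm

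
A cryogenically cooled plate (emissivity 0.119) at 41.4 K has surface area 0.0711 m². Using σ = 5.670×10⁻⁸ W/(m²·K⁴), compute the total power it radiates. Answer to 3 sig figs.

P ≈ 1.41×10⁻³ W

Area A = 0.0711 m².
P = εσAT⁴ = 0.119 × 5.670×10⁻⁸ × 0.0711 × (41.4)⁴ = 1.41×10⁻³ W.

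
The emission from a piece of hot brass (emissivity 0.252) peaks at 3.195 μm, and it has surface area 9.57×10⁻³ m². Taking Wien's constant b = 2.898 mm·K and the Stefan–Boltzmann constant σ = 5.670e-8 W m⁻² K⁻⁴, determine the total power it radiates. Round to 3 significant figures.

P ≈ 92.6 W

Wien's law: T = b/λ_max = 2.898×10⁻³/3.195×10⁻⁶ = 907.042 K.
Area A = 9.57×10⁻³ m².
Then P = εσAT⁴ = 0.252×5.670×10⁻⁸×9.57×10⁻³×(907.042)⁴ = 92.6 W.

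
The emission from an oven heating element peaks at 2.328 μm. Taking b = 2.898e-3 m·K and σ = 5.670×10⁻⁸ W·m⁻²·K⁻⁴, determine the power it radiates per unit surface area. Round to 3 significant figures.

Wien's law: T = b/λ_max = 2.898×10⁻³/2.328×10⁻⁶ = 1244.85 K.
Then I = σT⁴ = 5.670×10⁻⁸×(1244.85)⁴ = 1.36×10⁵ W/m².

I ≈ 1.36×10⁵ W/m²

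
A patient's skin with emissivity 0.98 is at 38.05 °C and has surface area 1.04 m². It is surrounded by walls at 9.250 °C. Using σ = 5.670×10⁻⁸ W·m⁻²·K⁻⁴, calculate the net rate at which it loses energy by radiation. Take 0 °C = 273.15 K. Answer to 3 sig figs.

T = 38.05 °C + 273.15 = 311.20 K.
Surroundings: T = 9.250 °C + 273.15 = 282.400 K.
Area A = 1.04 m².
Net radiated power P_net = εσA(T⁴ − T₀⁴) = 0.98×5.670×10⁻⁸×1.04×(311.20⁴ − 282.400⁴).
T⁴ − T₀⁴ = 9.37904×10⁹ − 6.36002×10⁹ = 3.01902×10⁹ K⁴, so P_net = 174 W.

Net loss ≈ 174 W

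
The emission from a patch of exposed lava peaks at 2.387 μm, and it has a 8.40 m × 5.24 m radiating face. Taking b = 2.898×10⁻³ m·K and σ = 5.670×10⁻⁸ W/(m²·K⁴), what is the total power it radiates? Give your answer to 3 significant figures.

P ≈ 5.42×10⁶ W

Wien's law: T = b/λ_max = 2.898×10⁻³/2.387×10⁻⁶ = 1214.08 K.
Area A = 8.40 × 5.24 = 44.016 m².
Then P = σAT⁴ = 5.670×10⁻⁸×44.016×(1214.08)⁴ = 5.42×10⁶ W.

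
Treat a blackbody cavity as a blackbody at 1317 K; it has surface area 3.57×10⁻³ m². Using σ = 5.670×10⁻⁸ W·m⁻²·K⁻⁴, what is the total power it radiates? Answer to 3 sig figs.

Area A = 3.57×10⁻³ m².
P = σAT⁴ = 5.670×10⁻⁸ × 3.57×10⁻³ × (1317)⁴ = 609 W.

P ≈ 609 W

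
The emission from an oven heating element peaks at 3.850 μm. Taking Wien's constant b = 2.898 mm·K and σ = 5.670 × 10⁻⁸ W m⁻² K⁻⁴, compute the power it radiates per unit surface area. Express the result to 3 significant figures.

Wien's law: T = b/λ_max = 2.898×10⁻³/3.850×10⁻⁶ = 752.727 K.
Then I = σT⁴ = 5.670×10⁻⁸×(752.727)⁴ = 1.82×10⁴ W/m².

I ≈ 1.82×10⁴ W/m²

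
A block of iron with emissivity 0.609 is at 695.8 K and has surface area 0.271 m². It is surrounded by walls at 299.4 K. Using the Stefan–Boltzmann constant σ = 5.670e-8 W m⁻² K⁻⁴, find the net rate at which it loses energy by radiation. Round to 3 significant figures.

Area A = 0.271 m².
Net radiated power P_net = εσA(T⁴ − T₀⁴) = 0.609×5.670×10⁻⁸×0.271×(695.8⁴ − 299.4⁴).
T⁴ − T₀⁴ = 2.34389×10¹¹ − 8.03539×10⁹ = 2.26354×10¹¹ K⁴, so P_net = 2.12×10³ W.

Net loss ≈ 2.12×10³ W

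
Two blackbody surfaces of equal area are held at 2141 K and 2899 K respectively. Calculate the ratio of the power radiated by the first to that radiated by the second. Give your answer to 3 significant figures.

P₁/P₂ ≈ 0.297

With equal areas, P₁/P₂ = (T₁/T₂)⁴ = (2141/2899)⁴ = 0.297.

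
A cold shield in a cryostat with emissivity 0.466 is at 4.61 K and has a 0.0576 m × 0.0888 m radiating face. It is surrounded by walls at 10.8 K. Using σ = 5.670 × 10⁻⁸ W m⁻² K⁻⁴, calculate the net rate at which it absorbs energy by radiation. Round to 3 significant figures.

Net gain ≈ 1.78×10⁻⁶ W

Area A = 0.0576 × 0.0888 = 5.11488×10⁻³ m².
Net radiated power P_net = εσA(T⁴ − T₀⁴) = 0.466×5.670×10⁻⁸×5.11488×10⁻³×(4.61⁴ − 10.8⁴).
T⁴ − T₀⁴ = 451.652 − 13604.9 = -13153.2 K⁴, so P_net = -1.78×10⁻⁶ W — negative, meaning a net gain of 1.78×10⁻⁶ W.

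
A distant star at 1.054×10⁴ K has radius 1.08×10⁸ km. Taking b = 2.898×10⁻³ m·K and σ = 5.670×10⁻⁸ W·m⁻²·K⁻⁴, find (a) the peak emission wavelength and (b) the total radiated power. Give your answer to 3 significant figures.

(a) λ_max = b/T = 2.898×10⁻³/1.054×10⁴ = 2.750×10⁻⁷ m = 275 nm.
Surface area A = 4πR² = 4π(1.08×10¹¹ m)² = 1.46574×10²³ m².
(b) P = σAT⁴ = 5.670×10⁻⁸×1.46574×10²³×(1.054×10⁴)⁴ = 1.03×10³² W.

λ_max ≈ 275 nm; P ≈ 1.03×10³² W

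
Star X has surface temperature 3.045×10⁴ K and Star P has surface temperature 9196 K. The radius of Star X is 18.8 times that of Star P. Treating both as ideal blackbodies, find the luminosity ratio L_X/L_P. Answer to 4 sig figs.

L ∝ R²T⁴, so L_X/L_P = (R_X/R_P)²(T_X/T_P)⁴ = (18.8)² × (3.045×10⁴/9196)⁴ = 353.44 × 120.214 = 4.249×10⁴.

L_X/L_P ≈ 4.249×10⁴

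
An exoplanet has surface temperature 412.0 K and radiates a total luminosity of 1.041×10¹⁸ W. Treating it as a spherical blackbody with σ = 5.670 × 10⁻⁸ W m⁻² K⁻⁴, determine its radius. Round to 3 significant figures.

R ≈ 7.12×10⁶ m

L = 4πR²σT⁴ ⇒ R = √(L/(4πσT⁴)).
σT⁴ = 1633.70 W/m², so R = √(1.041×10¹⁸/(4π×1633.70)) = 7.12×10⁶ m.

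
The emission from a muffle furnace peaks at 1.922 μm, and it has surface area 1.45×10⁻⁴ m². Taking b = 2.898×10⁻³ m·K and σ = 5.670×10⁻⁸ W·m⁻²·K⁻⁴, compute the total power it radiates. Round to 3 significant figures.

P ≈ 42.5 W

Wien's law: T = b/λ_max = 2.898×10⁻³/1.922×10⁻⁶ = 1507.80 K.
Area A = 1.45×10⁻⁴ m².
Then P = σAT⁴ = 5.670×10⁻⁸×1.45×10⁻⁴×(1507.80)⁴ = 42.5 W.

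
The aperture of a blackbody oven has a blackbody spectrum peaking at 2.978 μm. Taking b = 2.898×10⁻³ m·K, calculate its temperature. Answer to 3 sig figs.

T ≈ 973 K

Wien's law gives T = b/λ_max = (2.898×10⁻³ m·K)/(2.978×10⁻⁶ m) = 973 K.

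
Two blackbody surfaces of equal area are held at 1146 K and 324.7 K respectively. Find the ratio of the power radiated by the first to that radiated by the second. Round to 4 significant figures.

P₁/P₂ ≈ 155.2

With equal areas, P₁/P₂ = (T₁/T₂)⁴ = (1146/324.7)⁴ = 155.2.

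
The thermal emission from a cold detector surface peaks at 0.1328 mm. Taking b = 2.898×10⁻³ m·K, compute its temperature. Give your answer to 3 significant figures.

T ≈ 21.8 K

Wien's law gives T = b/λ_max = (2.898×10⁻³ m·K)/(1.328×10⁻⁴ m) = 21.8 K.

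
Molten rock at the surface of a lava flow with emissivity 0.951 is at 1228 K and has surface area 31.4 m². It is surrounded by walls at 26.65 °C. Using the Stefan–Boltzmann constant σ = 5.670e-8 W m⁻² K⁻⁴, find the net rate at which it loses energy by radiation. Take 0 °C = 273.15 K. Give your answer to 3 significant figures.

Surroundings: T = 26.65 °C + 273.15 = 299.80 K.
Area A = 31.4 m².
Net radiated power P_net = εσA(T⁴ − T₀⁴) = 0.951×5.670×10⁻⁸×31.4×(1228⁴ − 299.80⁴).
T⁴ − T₀⁴ = 2.27402×10¹² − 8.07842×10⁹ = 2.26594×10¹² K⁴, so P_net = 3.84×10⁶ W.

Net loss ≈ 3.84×10⁶ W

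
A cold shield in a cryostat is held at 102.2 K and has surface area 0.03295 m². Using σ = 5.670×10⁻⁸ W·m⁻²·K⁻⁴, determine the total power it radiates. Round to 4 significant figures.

Area A = 0.03295 m².
P = σAT⁴ = 5.670×10⁻⁸ × 0.03295 × (102.2)⁴ = 0.2038 W.

P ≈ 0.2038 W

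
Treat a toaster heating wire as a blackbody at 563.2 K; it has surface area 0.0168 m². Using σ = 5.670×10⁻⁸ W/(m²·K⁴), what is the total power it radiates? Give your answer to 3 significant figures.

Area A = 0.0168 m².
P = σAT⁴ = 5.670×10⁻⁸ × 0.0168 × (563.2)⁴ = 95.8 W.

P ≈ 95.8 W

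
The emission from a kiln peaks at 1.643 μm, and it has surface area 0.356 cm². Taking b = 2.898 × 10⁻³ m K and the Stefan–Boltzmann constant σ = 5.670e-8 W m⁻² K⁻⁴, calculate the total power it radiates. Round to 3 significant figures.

Wien's law: T = b/λ_max = 2.898×10⁻³/1.643×10⁻⁶ = 1763.85 K.
Area A = 0.356 cm² = 3.56×10⁻⁵ m².
Then P = σAT⁴ = 5.670×10⁻⁸×3.56×10⁻⁵×(1763.85)⁴ = 19.5 W.

P ≈ 19.5 W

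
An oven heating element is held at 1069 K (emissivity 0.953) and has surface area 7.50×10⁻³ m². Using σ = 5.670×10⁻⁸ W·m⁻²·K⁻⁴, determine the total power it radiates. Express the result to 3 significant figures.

P ≈ 529 W

Area A = 7.50×10⁻³ m².
P = εσAT⁴ = 0.953 × 5.670×10⁻⁸ × 7.50×10⁻³ × (1069)⁴ = 529 W.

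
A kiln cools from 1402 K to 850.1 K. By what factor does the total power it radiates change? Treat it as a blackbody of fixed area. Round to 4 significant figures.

P ∝ T⁴, so P₂/P₁ = (T₂/T₁)⁴ = (850.1/1402)⁴ = (0.606348)⁴ = 0.1352.

P₂/P₁ ≈ 0.1352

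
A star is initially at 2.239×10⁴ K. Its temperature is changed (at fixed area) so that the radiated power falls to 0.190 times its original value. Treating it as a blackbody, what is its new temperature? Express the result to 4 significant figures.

T₂ ≈ 1.478×10⁴ K

P ∝ T⁴, so T₂/T₁ = (P₂/P₁)^(1/4) = (0.190)^(1/4) = 0.660220.
T₂ = 2.239×10⁴ × 0.660220 = 1.478×10⁴ K.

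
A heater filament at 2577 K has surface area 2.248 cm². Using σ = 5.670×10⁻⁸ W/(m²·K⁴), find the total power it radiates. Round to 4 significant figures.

Area A = 2.248 cm² = 2.248×10⁻⁴ m².
P = σAT⁴ = 5.670×10⁻⁸ × 2.248×10⁻⁴ × (2577)⁴ = 562.1 W.

P ≈ 562.1 W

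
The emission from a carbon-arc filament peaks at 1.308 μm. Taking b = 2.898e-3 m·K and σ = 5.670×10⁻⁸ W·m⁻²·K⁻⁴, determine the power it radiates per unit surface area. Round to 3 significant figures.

Wien's law: T = b/λ_max = 2.898×10⁻³/1.308×10⁻⁶ = 2215.60 K.
Then I = σT⁴ = 5.670×10⁻⁸×(2215.60)⁴ = 1.37×10⁶ W/m².

I ≈ 1.37×10⁶ W/m²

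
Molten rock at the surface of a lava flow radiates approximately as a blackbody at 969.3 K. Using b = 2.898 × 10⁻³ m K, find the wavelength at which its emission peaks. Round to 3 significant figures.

Wien's displacement law: λ_max = b/T = (2.898×10⁻³ m·K)/(969.3 K) = 2.990×10⁻⁶ m.
That is 2.99×10³ nm, in the infrared range.

λ_max ≈ 2.99×10³ nm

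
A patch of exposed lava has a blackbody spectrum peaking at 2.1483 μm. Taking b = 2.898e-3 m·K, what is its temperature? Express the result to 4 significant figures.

Wien's law gives T = b/λ_max = (2.898×10⁻³ m·K)/(2.1483×10⁻⁶ m) = 1349 K.

T ≈ 1349 K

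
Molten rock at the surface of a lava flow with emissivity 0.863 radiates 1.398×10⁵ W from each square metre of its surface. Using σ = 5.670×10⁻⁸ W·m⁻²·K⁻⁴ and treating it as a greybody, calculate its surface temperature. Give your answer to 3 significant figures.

T ≈ 1.30×10³ K

I = εσT⁴, so T = (I/εσ)^(1/4) = (1.398×10⁵/(0.863×5.670×10⁻⁸))^(1/4) = 1.30×10³ K.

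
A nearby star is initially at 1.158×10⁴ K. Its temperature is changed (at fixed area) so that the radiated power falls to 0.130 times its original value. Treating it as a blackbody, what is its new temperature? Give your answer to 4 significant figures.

P ∝ T⁴, so T₂/T₁ = (P₂/P₁)^(1/4) = (0.130)^(1/4) = 0.600462.
T₂ = 1.158×10⁴ × 0.600462 = 6953 K.

T₂ ≈ 6953 K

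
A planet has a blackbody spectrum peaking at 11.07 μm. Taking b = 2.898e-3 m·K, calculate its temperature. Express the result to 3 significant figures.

Wien's law gives T = b/λ_max = (2.898×10⁻³ m·K)/(1.107×10⁻⁵ m) = 262 K.

T ≈ 262 K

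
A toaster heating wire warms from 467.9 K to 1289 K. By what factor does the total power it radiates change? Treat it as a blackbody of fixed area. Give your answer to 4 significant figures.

P₂/P₁ ≈ 57.60

P ∝ T⁴, so P₂/P₁ = (T₂/T₁)⁴ = (1289/467.9)⁴ = (2.75486)⁴ = 57.60.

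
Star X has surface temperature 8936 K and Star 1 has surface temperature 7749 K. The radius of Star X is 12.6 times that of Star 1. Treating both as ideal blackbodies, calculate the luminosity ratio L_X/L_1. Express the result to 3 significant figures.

L_X/L_1 ≈ 281

L ∝ R²T⁴, so L_X/L_1 = (R_X/R_1)²(T_X/T_1)⁴ = (12.6)² × (8936/7749)⁴ = 158.76 × 1.76844 = 281.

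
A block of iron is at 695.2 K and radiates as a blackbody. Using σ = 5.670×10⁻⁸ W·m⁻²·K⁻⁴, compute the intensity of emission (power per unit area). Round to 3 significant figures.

Stefan–Boltzmann: I = σT⁴ = 5.670×10⁻⁸ × (695.2)⁴ = 1.32×10⁴ W/m².

I ≈ 1.32×10⁴ W/m²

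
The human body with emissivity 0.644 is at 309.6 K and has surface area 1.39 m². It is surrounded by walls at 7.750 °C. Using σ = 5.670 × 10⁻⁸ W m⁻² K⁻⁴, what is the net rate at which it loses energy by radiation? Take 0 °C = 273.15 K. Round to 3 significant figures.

Surroundings: T = 7.750 °C + 273.15 = 280.900 K.
Area A = 1.39 m².
Net radiated power P_net = εσA(T⁴ − T₀⁴) = 0.644×5.670×10⁻⁸×1.39×(309.6⁴ − 280.900⁴).
T⁴ − T₀⁴ = 9.18764×10⁹ − 6.22597×10⁹ = 2.96167×10⁹ K⁴, so P_net = 150 W.

Net loss ≈ 150 W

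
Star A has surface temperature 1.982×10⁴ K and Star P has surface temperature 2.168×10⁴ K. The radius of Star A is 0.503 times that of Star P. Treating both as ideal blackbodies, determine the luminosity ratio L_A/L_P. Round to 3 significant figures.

L ∝ R²T⁴, so L_A/L_P = (R_A/R_P)²(T_A/T_P)⁴ = (0.503)² × (1.982×10⁴/2.168×10⁴)⁴ = 0.253009 × 0.698518 = 0.177.

L_A/L_P ≈ 0.177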